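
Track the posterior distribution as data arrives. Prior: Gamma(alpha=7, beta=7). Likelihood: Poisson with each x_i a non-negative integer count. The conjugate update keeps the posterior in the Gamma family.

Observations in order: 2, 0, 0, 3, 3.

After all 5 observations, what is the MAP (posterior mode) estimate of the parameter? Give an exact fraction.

7/6

obs 1: x=2 → posterior Gamma(9, 8)
obs 2: x=0 → posterior Gamma(9, 9)
obs 3: x=0 → posterior Gamma(9, 10)
obs 4: x=3 → posterior Gamma(12, 11)
obs 5: x=3 → posterior Gamma(15, 12)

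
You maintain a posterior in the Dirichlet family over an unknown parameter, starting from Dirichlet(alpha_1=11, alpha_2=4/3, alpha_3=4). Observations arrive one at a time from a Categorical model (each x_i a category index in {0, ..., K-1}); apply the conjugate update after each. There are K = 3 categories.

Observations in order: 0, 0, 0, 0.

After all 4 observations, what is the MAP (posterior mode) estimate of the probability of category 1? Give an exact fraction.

obs 1: x=0 → posterior Dirichlet(12, 4/3, 4)
obs 2: x=0 → posterior Dirichlet(13, 4/3, 4)
obs 3: x=0 → posterior Dirichlet(14, 4/3, 4)
obs 4: x=0 → posterior Dirichlet(15, 4/3, 4)

1/52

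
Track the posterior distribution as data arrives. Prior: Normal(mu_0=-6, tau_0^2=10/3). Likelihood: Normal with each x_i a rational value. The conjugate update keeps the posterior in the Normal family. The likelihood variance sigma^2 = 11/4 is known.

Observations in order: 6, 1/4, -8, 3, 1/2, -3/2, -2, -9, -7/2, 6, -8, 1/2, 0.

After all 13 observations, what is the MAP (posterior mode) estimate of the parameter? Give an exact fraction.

obs 1: x=6 → posterior Normal(42/73, 110/73)
obs 2: x=1/4 → posterior Normal(52/113, 110/113)
obs 3: x=-8 → posterior Normal(-268/153, 110/153)
obs 4: x=3 → posterior Normal(-148/193, 110/193)
obs 5: x=1/2 → posterior Normal(-128/233, 110/233)
obs 6: x=-3/2 → posterior Normal(-188/273, 110/273)
obs 7: x=-2 → posterior Normal(-268/313, 110/313)
obs 8: x=-9 → posterior Normal(-628/353, 110/353)
obs 9: x=-7/2 → posterior Normal(-256/131, 110/393)
obs 10: x=6 → posterior Normal(-528/433, 110/433)
obs 11: x=-8 → posterior Normal(-848/473, 10/43)
obs 12: x=1/2 → posterior Normal(-92/57, 110/513)
obs 13: x=0 → posterior Normal(-828/553, 110/553)

-828/553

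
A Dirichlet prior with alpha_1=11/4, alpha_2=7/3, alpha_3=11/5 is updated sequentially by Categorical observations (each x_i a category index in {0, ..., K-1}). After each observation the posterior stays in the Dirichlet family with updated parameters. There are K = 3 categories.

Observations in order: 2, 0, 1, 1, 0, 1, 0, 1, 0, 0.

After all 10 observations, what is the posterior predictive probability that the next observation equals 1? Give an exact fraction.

380/1037

obs 1: x=2 → posterior Dirichlet(11/4, 7/3, 16/5)
obs 2: x=0 → posterior Dirichlet(15/4, 7/3, 16/5)
obs 3: x=1 → posterior Dirichlet(15/4, 10/3, 16/5)
obs 4: x=1 → posterior Dirichlet(15/4, 13/3, 16/5)
obs 5: x=0 → posterior Dirichlet(19/4, 13/3, 16/5)
obs 6: x=1 → posterior Dirichlet(19/4, 16/3, 16/5)
obs 7: x=0 → posterior Dirichlet(23/4, 16/3, 16/5)
obs 8: x=1 → posterior Dirichlet(23/4, 19/3, 16/5)
obs 9: x=0 → posterior Dirichlet(27/4, 19/3, 16/5)
obs 10: x=0 → posterior Dirichlet(31/4, 19/3, 16/5)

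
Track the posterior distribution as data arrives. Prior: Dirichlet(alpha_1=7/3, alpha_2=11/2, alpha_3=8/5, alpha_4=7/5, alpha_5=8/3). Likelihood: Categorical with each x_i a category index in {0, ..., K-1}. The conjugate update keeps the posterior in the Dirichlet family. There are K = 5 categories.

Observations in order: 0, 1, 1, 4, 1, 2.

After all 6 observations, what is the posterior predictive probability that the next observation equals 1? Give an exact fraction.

17/39

obs 1: x=0 → posterior Dirichlet(10/3, 11/2, 8/5, 7/5, 8/3)
obs 2: x=1 → posterior Dirichlet(10/3, 13/2, 8/5, 7/5, 8/3)
obs 3: x=1 → posterior Dirichlet(10/3, 15/2, 8/5, 7/5, 8/3)
obs 4: x=4 → posterior Dirichlet(10/3, 15/2, 8/5, 7/5, 11/3)
obs 5: x=1 → posterior Dirichlet(10/3, 17/2, 8/5, 7/5, 11/3)
obs 6: x=2 → posterior Dirichlet(10/3, 17/2, 13/5, 7/5, 11/3)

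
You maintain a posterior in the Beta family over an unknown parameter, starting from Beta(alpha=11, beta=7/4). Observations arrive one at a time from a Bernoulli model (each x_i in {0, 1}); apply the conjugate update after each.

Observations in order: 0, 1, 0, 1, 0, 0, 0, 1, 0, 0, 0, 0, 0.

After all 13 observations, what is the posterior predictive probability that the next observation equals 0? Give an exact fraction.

obs 1: x=0 → posterior Beta(11, 11/4)
obs 2: x=1 → posterior Beta(12, 11/4)
obs 3: x=0 → posterior Beta(12, 15/4)
obs 4: x=1 → posterior Beta(13, 15/4)
obs 5: x=0 → posterior Beta(13, 19/4)
obs 6: x=0 → posterior Beta(13, 23/4)
obs 7: x=0 → posterior Beta(13, 27/4)
obs 8: x=1 → posterior Beta(14, 27/4)
obs 9: x=0 → posterior Beta(14, 31/4)
obs 10: x=0 → posterior Beta(14, 35/4)
obs 11: x=0 → posterior Beta(14, 39/4)
obs 12: x=0 → posterior Beta(14, 43/4)
obs 13: x=0 → posterior Beta(14, 47/4)

47/103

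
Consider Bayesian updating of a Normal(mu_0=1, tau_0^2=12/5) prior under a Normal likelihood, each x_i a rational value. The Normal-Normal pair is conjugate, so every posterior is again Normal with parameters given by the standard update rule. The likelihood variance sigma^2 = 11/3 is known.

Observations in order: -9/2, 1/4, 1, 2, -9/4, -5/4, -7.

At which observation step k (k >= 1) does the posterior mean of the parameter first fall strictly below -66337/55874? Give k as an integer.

k = 7

obs 1: x=-9/2 → posterior Normal(-107/91, 132/91)
obs 2: x=1/4 → posterior Normal(-98/127, 132/127)
obs 3: x=1 → posterior Normal(-62/163, 132/163)
obs 4: x=2 → posterior Normal(10/199, 132/199)
obs 5: x=-9/4 → posterior Normal(-71/235, 132/235)
obs 6: x=-5/4 → posterior Normal(-116/271, 132/271)
obs 7: x=-7 → posterior Normal(-368/307, 132/307)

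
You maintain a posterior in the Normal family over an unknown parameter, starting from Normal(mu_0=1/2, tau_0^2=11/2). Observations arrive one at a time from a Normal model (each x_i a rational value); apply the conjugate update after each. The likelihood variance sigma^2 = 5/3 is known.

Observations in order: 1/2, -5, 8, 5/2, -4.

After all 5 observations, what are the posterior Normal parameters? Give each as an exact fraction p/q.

obs 1: x=1/2 → posterior Normal(1/2, 55/43)
obs 2: x=-5 → posterior Normal(-287/152, 55/76)
obs 3: x=8 → posterior Normal(241/218, 55/109)
obs 4: x=5/2 → posterior Normal(203/142, 55/142)
obs 5: x=-4 → posterior Normal(71/175, 11/35)

mu_0=71/175, tau_0^2=11/35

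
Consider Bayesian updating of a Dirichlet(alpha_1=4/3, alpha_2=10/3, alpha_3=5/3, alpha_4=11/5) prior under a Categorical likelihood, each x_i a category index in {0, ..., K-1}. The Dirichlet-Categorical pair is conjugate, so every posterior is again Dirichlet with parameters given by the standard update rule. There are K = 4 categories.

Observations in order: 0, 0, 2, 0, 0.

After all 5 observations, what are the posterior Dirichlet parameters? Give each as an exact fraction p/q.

obs 1: x=0 → posterior Dirichlet(7/3, 10/3, 5/3, 11/5)
obs 2: x=0 → posterior Dirichlet(10/3, 10/3, 5/3, 11/5)
obs 3: x=2 → posterior Dirichlet(10/3, 10/3, 8/3, 11/5)
obs 4: x=0 → posterior Dirichlet(13/3, 10/3, 8/3, 11/5)
obs 5: x=0 → posterior Dirichlet(16/3, 10/3, 8/3, 11/5)

alpha_1=16/3, alpha_2=10/3, alpha_3=8/3, alpha_4=11/5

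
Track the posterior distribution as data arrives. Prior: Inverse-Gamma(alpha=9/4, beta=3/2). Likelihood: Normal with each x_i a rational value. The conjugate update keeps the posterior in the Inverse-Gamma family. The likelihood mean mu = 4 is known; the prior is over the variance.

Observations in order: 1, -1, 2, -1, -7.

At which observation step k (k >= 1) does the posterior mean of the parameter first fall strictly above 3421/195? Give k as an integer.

k = 5

obs 1: x=1 → posterior Inverse-Gamma(11/4, 6)
obs 2: x=-1 → posterior Inverse-Gamma(13/4, 37/2)
obs 3: x=2 → posterior Inverse-Gamma(15/4, 41/2)
obs 4: x=-1 → posterior Inverse-Gamma(17/4, 33)
obs 5: x=-7 → posterior Inverse-Gamma(19/4, 187/2)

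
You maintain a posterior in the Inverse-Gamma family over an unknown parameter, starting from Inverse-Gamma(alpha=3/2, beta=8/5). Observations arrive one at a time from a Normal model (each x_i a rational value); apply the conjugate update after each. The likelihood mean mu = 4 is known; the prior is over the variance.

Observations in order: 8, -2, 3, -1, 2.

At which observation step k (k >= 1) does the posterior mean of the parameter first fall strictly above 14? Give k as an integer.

obs 1: x=8 → posterior Inverse-Gamma(2, 48/5)
obs 2: x=-2 → posterior Inverse-Gamma(5/2, 138/5)
obs 3: x=3 → posterior Inverse-Gamma(3, 281/10)
obs 4: x=-1 → posterior Inverse-Gamma(7/2, 203/5)
obs 5: x=2 → posterior Inverse-Gamma(4, 213/5)

k = 2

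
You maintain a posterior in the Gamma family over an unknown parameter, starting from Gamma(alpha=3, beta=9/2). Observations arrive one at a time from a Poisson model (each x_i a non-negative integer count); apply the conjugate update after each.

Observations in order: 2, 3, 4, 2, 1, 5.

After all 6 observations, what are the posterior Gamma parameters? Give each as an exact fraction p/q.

obs 1: x=2 → posterior Gamma(5, 11/2)
obs 2: x=3 → posterior Gamma(8, 13/2)
obs 3: x=4 → posterior Gamma(12, 15/2)
obs 4: x=2 → posterior Gamma(14, 17/2)
obs 5: x=1 → posterior Gamma(15, 19/2)
obs 6: x=5 → posterior Gamma(20, 21/2)

alpha=20, beta=21/2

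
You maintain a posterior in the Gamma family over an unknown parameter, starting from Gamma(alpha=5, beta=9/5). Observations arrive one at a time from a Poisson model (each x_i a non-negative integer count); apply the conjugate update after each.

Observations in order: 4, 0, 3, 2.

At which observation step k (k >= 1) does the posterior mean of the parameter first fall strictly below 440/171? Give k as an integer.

obs 1: x=4 → posterior Gamma(9, 14/5)
obs 2: x=0 → posterior Gamma(9, 19/5)
obs 3: x=3 → posterior Gamma(12, 24/5)
obs 4: x=2 → posterior Gamma(14, 29/5)

k = 2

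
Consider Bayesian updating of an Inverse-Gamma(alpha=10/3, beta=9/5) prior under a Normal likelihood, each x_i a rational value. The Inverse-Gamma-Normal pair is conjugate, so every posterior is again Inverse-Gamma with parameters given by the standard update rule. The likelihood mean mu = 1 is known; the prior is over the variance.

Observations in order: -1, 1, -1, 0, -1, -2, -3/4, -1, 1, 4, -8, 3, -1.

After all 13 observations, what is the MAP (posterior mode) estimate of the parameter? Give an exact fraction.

obs 1: x=-1 → posterior Inverse-Gamma(23/6, 19/5)
obs 2: x=1 → posterior Inverse-Gamma(13/3, 19/5)
obs 3: x=-1 → posterior Inverse-Gamma(29/6, 29/5)
obs 4: x=0 → posterior Inverse-Gamma(16/3, 63/10)
obs 5: x=-1 → posterior Inverse-Gamma(35/6, 83/10)
obs 6: x=-2 → posterior Inverse-Gamma(19/3, 64/5)
obs 7: x=-3/4 → posterior Inverse-Gamma(41/6, 2293/160)
obs 8: x=-1 → posterior Inverse-Gamma(22/3, 2613/160)
obs 9: x=1 → posterior Inverse-Gamma(47/6, 2613/160)
obs 10: x=4 → posterior Inverse-Gamma(25/3, 3333/160)
obs 11: x=-8 → posterior Inverse-Gamma(53/6, 9813/160)
obs 12: x=3 → posterior Inverse-Gamma(28/3, 10133/160)
obs 13: x=-1 → posterior Inverse-Gamma(59/6, 10453/160)

31359/5200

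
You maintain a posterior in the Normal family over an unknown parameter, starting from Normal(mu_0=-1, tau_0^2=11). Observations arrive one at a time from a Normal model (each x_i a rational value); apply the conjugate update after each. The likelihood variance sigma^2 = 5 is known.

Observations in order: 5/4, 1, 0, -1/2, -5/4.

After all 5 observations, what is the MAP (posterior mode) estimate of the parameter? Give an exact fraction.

obs 1: x=5/4 → posterior Normal(35/64, 55/16)
obs 2: x=1 → posterior Normal(79/108, 55/27)
obs 3: x=0 → posterior Normal(79/152, 55/38)
obs 4: x=-1/2 → posterior Normal(57/196, 55/49)
obs 5: x=-5/4 → posterior Normal(1/120, 11/12)

1/120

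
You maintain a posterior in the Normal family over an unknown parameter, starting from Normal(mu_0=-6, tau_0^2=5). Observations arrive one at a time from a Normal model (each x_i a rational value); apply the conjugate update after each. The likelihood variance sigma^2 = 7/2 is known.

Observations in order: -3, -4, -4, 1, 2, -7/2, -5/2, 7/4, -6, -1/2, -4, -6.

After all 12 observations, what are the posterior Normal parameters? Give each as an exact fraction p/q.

mu_0=-659/254, tau_0^2=35/127

obs 1: x=-3 → posterior Normal(-72/17, 35/17)
obs 2: x=-4 → posterior Normal(-112/27, 35/27)
obs 3: x=-4 → posterior Normal(-152/37, 35/37)
obs 4: x=1 → posterior Normal(-142/47, 35/47)
obs 5: x=2 → posterior Normal(-122/57, 35/57)
obs 6: x=-7/2 → posterior Normal(-157/67, 35/67)
obs 7: x=-5/2 → posterior Normal(-26/11, 5/11)
obs 8: x=7/4 → posterior Normal(-329/174, 35/87)
obs 9: x=-6 → posterior Normal(-449/194, 35/97)
obs 10: x=-1/2 → posterior Normal(-459/214, 35/107)
obs 11: x=-4 → posterior Normal(-539/234, 35/117)
obs 12: x=-6 → posterior Normal(-659/254, 35/127)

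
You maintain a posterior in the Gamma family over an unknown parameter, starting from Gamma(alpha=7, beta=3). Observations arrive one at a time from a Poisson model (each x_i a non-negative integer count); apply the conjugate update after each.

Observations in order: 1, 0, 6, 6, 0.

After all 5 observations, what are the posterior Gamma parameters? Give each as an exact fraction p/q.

obs 1: x=1 → posterior Gamma(8, 4)
obs 2: x=0 → posterior Gamma(8, 5)
obs 3: x=6 → posterior Gamma(14, 6)
obs 4: x=6 → posterior Gamma(20, 7)
obs 5: x=0 → posterior Gamma(20, 8)

alpha=20, beta=8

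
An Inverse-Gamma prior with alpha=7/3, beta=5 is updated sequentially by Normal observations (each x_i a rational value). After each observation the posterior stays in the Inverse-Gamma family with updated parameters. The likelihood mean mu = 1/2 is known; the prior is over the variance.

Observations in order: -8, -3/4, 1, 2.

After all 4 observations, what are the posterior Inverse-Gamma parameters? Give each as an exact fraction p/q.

obs 1: x=-8 → posterior Inverse-Gamma(17/6, 329/8)
obs 2: x=-3/4 → posterior Inverse-Gamma(10/3, 1341/32)
obs 3: x=1 → posterior Inverse-Gamma(23/6, 1345/32)
obs 4: x=2 → posterior Inverse-Gamma(13/3, 1381/32)

alpha=13/3, beta=1381/32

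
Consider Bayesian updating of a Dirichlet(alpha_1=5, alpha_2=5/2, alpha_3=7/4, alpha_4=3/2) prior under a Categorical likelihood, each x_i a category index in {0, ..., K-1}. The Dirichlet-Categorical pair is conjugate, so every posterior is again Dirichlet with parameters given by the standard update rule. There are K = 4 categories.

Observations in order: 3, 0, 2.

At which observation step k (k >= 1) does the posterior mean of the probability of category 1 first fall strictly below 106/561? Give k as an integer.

obs 1: x=3 → posterior Dirichlet(5, 5/2, 7/4, 5/2)
obs 2: x=0 → posterior Dirichlet(6, 5/2, 7/4, 5/2)
obs 3: x=2 → posterior Dirichlet(6, 5/2, 11/4, 5/2)

k = 3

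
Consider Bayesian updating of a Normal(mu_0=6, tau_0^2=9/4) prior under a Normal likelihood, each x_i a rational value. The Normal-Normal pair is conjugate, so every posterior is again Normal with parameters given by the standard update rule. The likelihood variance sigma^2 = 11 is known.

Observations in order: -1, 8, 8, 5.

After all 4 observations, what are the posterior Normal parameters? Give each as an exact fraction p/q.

obs 1: x=-1 → posterior Normal(255/53, 99/53)
obs 2: x=8 → posterior Normal(327/62, 99/62)
obs 3: x=8 → posterior Normal(399/71, 99/71)
obs 4: x=5 → posterior Normal(111/20, 99/80)

mu_0=111/20, tau_0^2=99/80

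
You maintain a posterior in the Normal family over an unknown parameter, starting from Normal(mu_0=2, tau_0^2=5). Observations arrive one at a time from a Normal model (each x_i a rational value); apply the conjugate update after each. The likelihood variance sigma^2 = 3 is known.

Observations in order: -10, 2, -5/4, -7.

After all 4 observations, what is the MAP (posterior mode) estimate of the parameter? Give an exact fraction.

-301/92

obs 1: x=-10 → posterior Normal(-11/2, 15/8)
obs 2: x=2 → posterior Normal(-34/13, 15/13)
obs 3: x=-5/4 → posterior Normal(-161/72, 5/6)
obs 4: x=-7 → posterior Normal(-301/92, 15/23)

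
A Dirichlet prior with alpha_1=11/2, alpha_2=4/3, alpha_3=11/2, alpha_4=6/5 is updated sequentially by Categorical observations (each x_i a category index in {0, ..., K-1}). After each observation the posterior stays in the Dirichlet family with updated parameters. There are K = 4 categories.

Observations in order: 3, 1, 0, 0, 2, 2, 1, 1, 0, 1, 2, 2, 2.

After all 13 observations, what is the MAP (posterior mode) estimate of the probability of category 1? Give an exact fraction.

5/26

obs 1: x=3 → posterior Dirichlet(11/2, 4/3, 11/2, 11/5)
obs 2: x=1 → posterior Dirichlet(11/2, 7/3, 11/2, 11/5)
obs 3: x=0 → posterior Dirichlet(13/2, 7/3, 11/2, 11/5)
obs 4: x=0 → posterior Dirichlet(15/2, 7/3, 11/2, 11/5)
obs 5: x=2 → posterior Dirichlet(15/2, 7/3, 13/2, 11/5)
obs 6: x=2 → posterior Dirichlet(15/2, 7/3, 15/2, 11/5)
obs 7: x=1 → posterior Dirichlet(15/2, 10/3, 15/2, 11/5)
obs 8: x=1 → posterior Dirichlet(15/2, 13/3, 15/2, 11/5)
obs 9: x=0 → posterior Dirichlet(17/2, 13/3, 15/2, 11/5)
obs 10: x=1 → posterior Dirichlet(17/2, 16/3, 15/2, 11/5)
obs 11: x=2 → posterior Dirichlet(17/2, 16/3, 17/2, 11/5)
obs 12: x=2 → posterior Dirichlet(17/2, 16/3, 19/2, 11/5)
obs 13: x=2 → posterior Dirichlet(17/2, 16/3, 21/2, 11/5)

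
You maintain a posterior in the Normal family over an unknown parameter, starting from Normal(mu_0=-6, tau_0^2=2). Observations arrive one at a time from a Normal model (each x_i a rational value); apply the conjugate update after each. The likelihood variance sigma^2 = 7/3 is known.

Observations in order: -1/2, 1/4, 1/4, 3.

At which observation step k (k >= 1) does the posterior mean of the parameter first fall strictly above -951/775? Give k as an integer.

k = 4

obs 1: x=-1/2 → posterior Normal(-45/13, 14/13)
obs 2: x=1/4 → posterior Normal(-87/38, 14/19)
obs 3: x=1/4 → posterior Normal(-42/25, 14/25)
obs 4: x=3 → posterior Normal(-24/31, 14/31)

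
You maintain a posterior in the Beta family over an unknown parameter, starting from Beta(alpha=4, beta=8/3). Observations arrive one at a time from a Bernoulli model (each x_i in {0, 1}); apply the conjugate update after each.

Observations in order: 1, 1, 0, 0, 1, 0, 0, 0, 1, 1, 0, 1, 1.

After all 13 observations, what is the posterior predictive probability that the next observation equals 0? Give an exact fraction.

26/59

obs 1: x=1 → posterior Beta(5, 8/3)
obs 2: x=1 → posterior Beta(6, 8/3)
obs 3: x=0 → posterior Beta(6, 11/3)
obs 4: x=0 → posterior Beta(6, 14/3)
obs 5: x=1 → posterior Beta(7, 14/3)
obs 6: x=0 → posterior Beta(7, 17/3)
obs 7: x=0 → posterior Beta(7, 20/3)
obs 8: x=0 → posterior Beta(7, 23/3)
obs 9: x=1 → posterior Beta(8, 23/3)
obs 10: x=1 → posterior Beta(9, 23/3)
obs 11: x=0 → posterior Beta(9, 26/3)
obs 12: x=1 → posterior Beta(10, 26/3)
obs 13: x=1 → posterior Beta(11, 26/3)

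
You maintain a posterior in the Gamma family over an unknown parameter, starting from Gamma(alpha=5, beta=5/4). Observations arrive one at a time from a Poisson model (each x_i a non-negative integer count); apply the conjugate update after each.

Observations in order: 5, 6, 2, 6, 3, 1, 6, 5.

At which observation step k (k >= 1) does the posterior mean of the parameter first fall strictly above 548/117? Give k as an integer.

obs 1: x=5 → posterior Gamma(10, 9/4)
obs 2: x=6 → posterior Gamma(16, 13/4)
obs 3: x=2 → posterior Gamma(18, 17/4)
obs 4: x=6 → posterior Gamma(24, 21/4)
obs 5: x=3 → posterior Gamma(27, 25/4)
obs 6: x=1 → posterior Gamma(28, 29/4)
obs 7: x=6 → posterior Gamma(34, 33/4)
obs 8: x=5 → posterior Gamma(39, 37/4)

k = 2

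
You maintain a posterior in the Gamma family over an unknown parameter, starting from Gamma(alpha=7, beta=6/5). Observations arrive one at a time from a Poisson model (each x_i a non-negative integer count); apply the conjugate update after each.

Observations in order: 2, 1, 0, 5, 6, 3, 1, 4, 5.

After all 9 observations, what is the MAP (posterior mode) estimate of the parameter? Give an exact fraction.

obs 1: x=2 → posterior Gamma(9, 11/5)
obs 2: x=1 → posterior Gamma(10, 16/5)
obs 3: x=0 → posterior Gamma(10, 21/5)
obs 4: x=5 → posterior Gamma(15, 26/5)
obs 5: x=6 → posterior Gamma(21, 31/5)
obs 6: x=3 → posterior Gamma(24, 36/5)
obs 7: x=1 → posterior Gamma(25, 41/5)
obs 8: x=4 → posterior Gamma(29, 46/5)
obs 9: x=5 → posterior Gamma(34, 51/5)

55/17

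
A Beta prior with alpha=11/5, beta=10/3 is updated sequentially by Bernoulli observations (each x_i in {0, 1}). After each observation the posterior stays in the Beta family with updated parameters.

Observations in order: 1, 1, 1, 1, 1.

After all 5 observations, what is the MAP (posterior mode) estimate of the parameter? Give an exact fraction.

obs 1: x=1 → posterior Beta(16/5, 10/3)
obs 2: x=1 → posterior Beta(21/5, 10/3)
obs 3: x=1 → posterior Beta(26/5, 10/3)
obs 4: x=1 → posterior Beta(31/5, 10/3)
obs 5: x=1 → posterior Beta(36/5, 10/3)

93/128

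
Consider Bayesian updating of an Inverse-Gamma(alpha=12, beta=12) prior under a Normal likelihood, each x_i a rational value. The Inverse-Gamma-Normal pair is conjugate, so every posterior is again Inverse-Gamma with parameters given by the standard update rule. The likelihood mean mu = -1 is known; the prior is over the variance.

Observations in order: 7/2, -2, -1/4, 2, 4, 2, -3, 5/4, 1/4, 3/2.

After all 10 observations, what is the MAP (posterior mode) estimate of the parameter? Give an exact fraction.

1691/576

obs 1: x=7/2 → posterior Inverse-Gamma(25/2, 177/8)
obs 2: x=-2 → posterior Inverse-Gamma(13, 181/8)
obs 3: x=-1/4 → posterior Inverse-Gamma(27/2, 733/32)
obs 4: x=2 → posterior Inverse-Gamma(14, 877/32)
obs 5: x=4 → posterior Inverse-Gamma(29/2, 1277/32)
obs 6: x=2 → posterior Inverse-Gamma(15, 1421/32)
obs 7: x=-3 → posterior Inverse-Gamma(31/2, 1485/32)
obs 8: x=5/4 → posterior Inverse-Gamma(16, 783/16)
obs 9: x=1/4 → posterior Inverse-Gamma(33/2, 1591/32)
obs 10: x=3/2 → posterior Inverse-Gamma(17, 1691/32)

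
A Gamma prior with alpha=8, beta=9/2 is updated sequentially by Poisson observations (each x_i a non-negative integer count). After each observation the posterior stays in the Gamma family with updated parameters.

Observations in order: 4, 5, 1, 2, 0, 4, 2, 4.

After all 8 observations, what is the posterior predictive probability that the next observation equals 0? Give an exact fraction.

obs 1: x=4 → posterior Gamma(12, 11/2)
obs 2: x=5 → posterior Gamma(17, 13/2)
obs 3: x=1 → posterior Gamma(18, 15/2)
obs 4: x=2 → posterior Gamma(20, 17/2)
obs 5: x=0 → posterior Gamma(20, 19/2)
obs 6: x=4 → posterior Gamma(24, 21/2)
obs 7: x=2 → posterior Gamma(26, 23/2)
obs 8: x=4 → posterior Gamma(30, 25/2)

867361737988403547205962240695953369140625/8727963568087712425891397479476727340041449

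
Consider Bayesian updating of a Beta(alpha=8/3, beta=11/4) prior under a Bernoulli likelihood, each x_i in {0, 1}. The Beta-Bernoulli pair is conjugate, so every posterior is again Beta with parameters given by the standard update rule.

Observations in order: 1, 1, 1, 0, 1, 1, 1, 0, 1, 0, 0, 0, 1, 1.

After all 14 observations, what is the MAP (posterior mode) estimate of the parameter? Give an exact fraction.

obs 1: x=1 → posterior Beta(11/3, 11/4)
obs 2: x=1 → posterior Beta(14/3, 11/4)
obs 3: x=1 → posterior Beta(17/3, 11/4)
obs 4: x=0 → posterior Beta(17/3, 15/4)
obs 5: x=1 → posterior Beta(20/3, 15/4)
obs 6: x=1 → posterior Beta(23/3, 15/4)
obs 7: x=1 → posterior Beta(26/3, 15/4)
obs 8: x=0 → posterior Beta(26/3, 19/4)
obs 9: x=1 → posterior Beta(29/3, 19/4)
obs 10: x=0 → posterior Beta(29/3, 23/4)
obs 11: x=0 → posterior Beta(29/3, 27/4)
obs 12: x=0 → posterior Beta(29/3, 31/4)
obs 13: x=1 → posterior Beta(32/3, 31/4)
obs 14: x=1 → posterior Beta(35/3, 31/4)

128/209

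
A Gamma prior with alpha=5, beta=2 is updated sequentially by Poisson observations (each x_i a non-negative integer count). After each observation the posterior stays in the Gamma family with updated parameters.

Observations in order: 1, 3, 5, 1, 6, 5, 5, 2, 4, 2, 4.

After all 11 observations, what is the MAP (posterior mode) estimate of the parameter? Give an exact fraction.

42/13

obs 1: x=1 → posterior Gamma(6, 3)
obs 2: x=3 → posterior Gamma(9, 4)
obs 3: x=5 → posterior Gamma(14, 5)
obs 4: x=1 → posterior Gamma(15, 6)
obs 5: x=6 → posterior Gamma(21, 7)
obs 6: x=5 → posterior Gamma(26, 8)
obs 7: x=5 → posterior Gamma(31, 9)
obs 8: x=2 → posterior Gamma(33, 10)
obs 9: x=4 → posterior Gamma(37, 11)
obs 10: x=2 → posterior Gamma(39, 12)
obs 11: x=4 → posterior Gamma(43, 13)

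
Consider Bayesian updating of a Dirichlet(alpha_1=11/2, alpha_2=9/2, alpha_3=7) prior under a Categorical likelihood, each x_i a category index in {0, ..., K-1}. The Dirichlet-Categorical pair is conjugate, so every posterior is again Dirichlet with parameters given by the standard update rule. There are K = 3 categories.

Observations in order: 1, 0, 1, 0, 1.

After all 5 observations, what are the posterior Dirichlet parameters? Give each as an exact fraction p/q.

obs 1: x=1 → posterior Dirichlet(11/2, 11/2, 7)
obs 2: x=0 → posterior Dirichlet(13/2, 11/2, 7)
obs 3: x=1 → posterior Dirichlet(13/2, 13/2, 7)
obs 4: x=0 → posterior Dirichlet(15/2, 13/2, 7)
obs 5: x=1 → posterior Dirichlet(15/2, 15/2, 7)

alpha_1=15/2, alpha_2=15/2, alpha_3=7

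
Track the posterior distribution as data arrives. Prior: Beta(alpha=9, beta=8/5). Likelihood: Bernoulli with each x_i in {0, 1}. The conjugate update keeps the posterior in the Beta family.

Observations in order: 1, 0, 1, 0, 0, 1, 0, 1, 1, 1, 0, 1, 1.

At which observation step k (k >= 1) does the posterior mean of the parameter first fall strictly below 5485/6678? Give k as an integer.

k = 2

obs 1: x=1 → posterior Beta(10, 8/5)
obs 2: x=0 → posterior Beta(10, 13/5)
obs 3: x=1 → posterior Beta(11, 13/5)
obs 4: x=0 → posterior Beta(11, 18/5)
obs 5: x=0 → posterior Beta(11, 23/5)
obs 6: x=1 → posterior Beta(12, 23/5)
obs 7: x=0 → posterior Beta(12, 28/5)
obs 8: x=1 → posterior Beta(13, 28/5)
obs 9: x=1 → posterior Beta(14, 28/5)
obs 10: x=1 → posterior Beta(15, 28/5)
obs 11: x=0 → posterior Beta(15, 33/5)
obs 12: x=1 → posterior Beta(16, 33/5)
obs 13: x=1 → posterior Beta(17, 33/5)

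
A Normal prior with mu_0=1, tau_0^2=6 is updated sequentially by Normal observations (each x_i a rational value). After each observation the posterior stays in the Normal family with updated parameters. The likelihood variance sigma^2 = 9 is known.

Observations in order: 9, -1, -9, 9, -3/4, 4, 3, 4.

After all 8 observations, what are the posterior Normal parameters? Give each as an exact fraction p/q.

obs 1: x=9 → posterior Normal(21/5, 18/5)
obs 2: x=-1 → posterior Normal(19/7, 18/7)
obs 3: x=-9 → posterior Normal(1/9, 2)
obs 4: x=9 → posterior Normal(19/11, 18/11)
obs 5: x=-3/4 → posterior Normal(35/26, 18/13)
obs 6: x=4 → posterior Normal(17/10, 6/5)
obs 7: x=3 → posterior Normal(63/34, 18/17)
obs 8: x=4 → posterior Normal(79/38, 18/19)

mu_0=79/38, tau_0^2=18/19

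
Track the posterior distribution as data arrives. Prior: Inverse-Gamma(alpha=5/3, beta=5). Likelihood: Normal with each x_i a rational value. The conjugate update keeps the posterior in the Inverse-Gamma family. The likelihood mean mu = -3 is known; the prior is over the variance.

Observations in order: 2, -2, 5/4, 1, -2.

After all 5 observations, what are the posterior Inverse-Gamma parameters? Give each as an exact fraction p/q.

alpha=25/6, beta=1137/32

obs 1: x=2 → posterior Inverse-Gamma(13/6, 35/2)
obs 2: x=-2 → posterior Inverse-Gamma(8/3, 18)
obs 3: x=5/4 → posterior Inverse-Gamma(19/6, 865/32)
obs 4: x=1 → posterior Inverse-Gamma(11/3, 1121/32)
obs 5: x=-2 → posterior Inverse-Gamma(25/6, 1137/32)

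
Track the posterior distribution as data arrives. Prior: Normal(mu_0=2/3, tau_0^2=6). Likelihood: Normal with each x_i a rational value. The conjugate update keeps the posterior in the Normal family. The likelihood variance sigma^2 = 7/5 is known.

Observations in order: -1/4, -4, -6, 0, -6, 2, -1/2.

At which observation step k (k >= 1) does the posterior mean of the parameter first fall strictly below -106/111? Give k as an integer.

k = 2

obs 1: x=-1/4 → posterior Normal(-17/222, 42/37)
obs 2: x=-4 → posterior Normal(-11/6, 42/67)
obs 3: x=-6 → posterior Normal(-1817/582, 42/97)
obs 4: x=0 → posterior Normal(-1817/762, 42/127)
obs 5: x=-6 → posterior Normal(-2897/942, 42/157)
obs 6: x=2 → posterior Normal(-2537/1122, 42/187)
obs 7: x=-1/2 → posterior Normal(-2627/1302, 6/31)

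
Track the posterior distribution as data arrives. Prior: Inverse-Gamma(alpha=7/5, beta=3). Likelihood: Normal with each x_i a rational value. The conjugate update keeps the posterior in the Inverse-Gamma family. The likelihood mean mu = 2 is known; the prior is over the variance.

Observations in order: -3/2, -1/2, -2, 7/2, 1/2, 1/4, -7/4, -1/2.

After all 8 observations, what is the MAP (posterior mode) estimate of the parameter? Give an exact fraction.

obs 1: x=-3/2 → posterior Inverse-Gamma(19/10, 73/8)
obs 2: x=-1/2 → posterior Inverse-Gamma(12/5, 49/4)
obs 3: x=-2 → posterior Inverse-Gamma(29/10, 81/4)
obs 4: x=7/2 → posterior Inverse-Gamma(17/5, 171/8)
obs 5: x=1/2 → posterior Inverse-Gamma(39/10, 45/2)
obs 6: x=1/4 → posterior Inverse-Gamma(22/5, 769/32)
obs 7: x=-7/4 → posterior Inverse-Gamma(49/10, 497/16)
obs 8: x=-1/2 → posterior Inverse-Gamma(27/5, 547/16)

2735/512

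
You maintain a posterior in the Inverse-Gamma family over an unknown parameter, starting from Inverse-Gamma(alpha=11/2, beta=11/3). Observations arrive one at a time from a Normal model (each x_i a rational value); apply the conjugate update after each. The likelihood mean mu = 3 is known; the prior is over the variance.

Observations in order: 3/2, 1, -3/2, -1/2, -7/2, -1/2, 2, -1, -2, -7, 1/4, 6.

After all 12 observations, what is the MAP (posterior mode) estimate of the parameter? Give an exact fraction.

obs 1: x=3/2 → posterior Inverse-Gamma(6, 115/24)
obs 2: x=1 → posterior Inverse-Gamma(13/2, 163/24)
obs 3: x=-3/2 → posterior Inverse-Gamma(7, 203/12)
obs 4: x=-1/2 → posterior Inverse-Gamma(15/2, 553/24)
obs 5: x=-7/2 → posterior Inverse-Gamma(8, 265/6)
obs 6: x=-1/2 → posterior Inverse-Gamma(17/2, 1207/24)
obs 7: x=2 → posterior Inverse-Gamma(9, 1219/24)
obs 8: x=-1 → posterior Inverse-Gamma(19/2, 1411/24)
obs 9: x=-2 → posterior Inverse-Gamma(10, 1711/24)
obs 10: x=-7 → posterior Inverse-Gamma(21/2, 2911/24)
obs 11: x=1/4 → posterior Inverse-Gamma(11, 12007/96)
obs 12: x=6 → posterior Inverse-Gamma(23/2, 12439/96)

12439/1200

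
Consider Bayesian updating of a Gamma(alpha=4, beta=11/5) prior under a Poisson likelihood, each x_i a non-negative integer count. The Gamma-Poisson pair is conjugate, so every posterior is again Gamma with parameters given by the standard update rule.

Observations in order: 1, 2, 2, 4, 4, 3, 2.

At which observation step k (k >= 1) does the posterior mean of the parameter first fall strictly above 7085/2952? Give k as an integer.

obs 1: x=1 → posterior Gamma(5, 16/5)
obs 2: x=2 → posterior Gamma(7, 21/5)
obs 3: x=2 → posterior Gamma(9, 26/5)
obs 4: x=4 → posterior Gamma(13, 31/5)
obs 5: x=4 → posterior Gamma(17, 36/5)
obs 6: x=3 → posterior Gamma(20, 41/5)
obs 7: x=2 → posterior Gamma(22, 46/5)

k = 6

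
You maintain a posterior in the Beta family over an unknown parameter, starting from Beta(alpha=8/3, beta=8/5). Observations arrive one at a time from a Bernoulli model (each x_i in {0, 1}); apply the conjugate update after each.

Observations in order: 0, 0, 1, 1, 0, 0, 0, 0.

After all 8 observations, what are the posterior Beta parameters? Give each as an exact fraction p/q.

obs 1: x=0 → posterior Beta(8/3, 13/5)
obs 2: x=0 → posterior Beta(8/3, 18/5)
obs 3: x=1 → posterior Beta(11/3, 18/5)
obs 4: x=1 → posterior Beta(14/3, 18/5)
obs 5: x=0 → posterior Beta(14/3, 23/5)
obs 6: x=0 → posterior Beta(14/3, 28/5)
obs 7: x=0 → posterior Beta(14/3, 33/5)
obs 8: x=0 → posterior Beta(14/3, 38/5)

alpha=14/3, beta=38/5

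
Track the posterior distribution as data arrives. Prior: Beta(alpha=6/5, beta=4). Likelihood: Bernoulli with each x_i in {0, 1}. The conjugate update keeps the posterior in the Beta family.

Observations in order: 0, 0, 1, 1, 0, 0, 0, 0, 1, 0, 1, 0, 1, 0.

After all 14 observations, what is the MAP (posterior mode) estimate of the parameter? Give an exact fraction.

obs 1: x=0 → posterior Beta(6/5, 5)
obs 2: x=0 → posterior Beta(6/5, 6)
obs 3: x=1 → posterior Beta(11/5, 6)
obs 4: x=1 → posterior Beta(16/5, 6)
obs 5: x=0 → posterior Beta(16/5, 7)
obs 6: x=0 → posterior Beta(16/5, 8)
obs 7: x=0 → posterior Beta(16/5, 9)
obs 8: x=0 → posterior Beta(16/5, 10)
obs 9: x=1 → posterior Beta(21/5, 10)
obs 10: x=0 → posterior Beta(21/5, 11)
obs 11: x=1 → posterior Beta(26/5, 11)
obs 12: x=0 → posterior Beta(26/5, 12)
obs 13: x=1 → posterior Beta(31/5, 12)
obs 14: x=0 → posterior Beta(31/5, 13)

13/43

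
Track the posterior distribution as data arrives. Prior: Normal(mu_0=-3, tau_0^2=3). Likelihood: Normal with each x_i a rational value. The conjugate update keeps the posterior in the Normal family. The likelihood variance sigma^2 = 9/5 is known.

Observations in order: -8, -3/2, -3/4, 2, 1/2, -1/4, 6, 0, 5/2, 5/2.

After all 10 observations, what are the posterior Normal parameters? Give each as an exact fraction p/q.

obs 1: x=-8 → posterior Normal(-49/8, 9/8)
obs 2: x=-3/2 → posterior Normal(-113/26, 9/13)
obs 3: x=-3/4 → posterior Normal(-241/72, 1/2)
obs 4: x=2 → posterior Normal(-201/92, 9/23)
obs 5: x=1/2 → posterior Normal(-191/112, 9/28)
obs 6: x=-1/4 → posterior Normal(-49/33, 3/11)
obs 7: x=6 → posterior Normal(-1/2, 9/38)
obs 8: x=0 → posterior Normal(-19/43, 9/43)
obs 9: x=5/2 → posterior Normal(-13/96, 3/16)
obs 10: x=5/2 → posterior Normal(6/53, 9/53)

mu_0=6/53, tau_0^2=9/53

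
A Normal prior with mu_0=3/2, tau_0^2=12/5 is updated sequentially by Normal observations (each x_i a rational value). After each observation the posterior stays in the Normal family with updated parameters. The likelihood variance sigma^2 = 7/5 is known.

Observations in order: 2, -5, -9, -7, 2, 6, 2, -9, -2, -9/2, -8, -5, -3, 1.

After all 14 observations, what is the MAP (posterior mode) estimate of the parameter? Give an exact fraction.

-927/350

obs 1: x=2 → posterior Normal(69/38, 84/95)
obs 2: x=-5 → posterior Normal(-51/62, 84/155)
obs 3: x=-9 → posterior Normal(-267/86, 84/215)
obs 4: x=-7 → posterior Normal(-87/22, 84/275)
obs 5: x=2 → posterior Normal(-387/134, 84/335)
obs 6: x=6 → posterior Normal(-243/158, 84/395)
obs 7: x=2 → posterior Normal(-15/14, 12/65)
obs 8: x=-9 → posterior Normal(-411/206, 84/515)
obs 9: x=-2 → posterior Normal(-459/230, 84/575)
obs 10: x=-9/2 → posterior Normal(-567/254, 84/635)
obs 11: x=-8 → posterior Normal(-759/278, 84/695)
obs 12: x=-5 → posterior Normal(-879/302, 84/755)
obs 13: x=-3 → posterior Normal(-951/326, 84/815)
obs 14: x=1 → posterior Normal(-927/350, 12/125)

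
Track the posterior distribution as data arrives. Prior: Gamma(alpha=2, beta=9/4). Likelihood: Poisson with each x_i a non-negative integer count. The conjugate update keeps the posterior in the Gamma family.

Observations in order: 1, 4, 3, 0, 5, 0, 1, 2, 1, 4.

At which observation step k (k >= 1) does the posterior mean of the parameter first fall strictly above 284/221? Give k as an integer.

obs 1: x=1 → posterior Gamma(3, 13/4)
obs 2: x=4 → posterior Gamma(7, 17/4)
obs 3: x=3 → posterior Gamma(10, 21/4)
obs 4: x=0 → posterior Gamma(10, 25/4)
obs 5: x=5 → posterior Gamma(15, 29/4)
obs 6: x=0 → posterior Gamma(15, 33/4)
obs 7: x=1 → posterior Gamma(16, 37/4)
obs 8: x=2 → posterior Gamma(18, 41/4)
obs 9: x=1 → posterior Gamma(19, 45/4)
obs 10: x=4 → posterior Gamma(23, 49/4)

k = 2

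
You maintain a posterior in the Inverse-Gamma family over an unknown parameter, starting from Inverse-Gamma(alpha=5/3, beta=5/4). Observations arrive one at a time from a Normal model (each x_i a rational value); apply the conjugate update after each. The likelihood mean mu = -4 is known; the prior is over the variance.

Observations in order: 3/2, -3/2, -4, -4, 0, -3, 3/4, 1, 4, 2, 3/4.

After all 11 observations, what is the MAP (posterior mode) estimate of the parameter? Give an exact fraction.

obs 1: x=3/2 → posterior Inverse-Gamma(13/6, 131/8)
obs 2: x=-3/2 → posterior Inverse-Gamma(8/3, 39/2)
obs 3: x=-4 → posterior Inverse-Gamma(19/6, 39/2)
obs 4: x=-4 → posterior Inverse-Gamma(11/3, 39/2)
obs 5: x=0 → posterior Inverse-Gamma(25/6, 55/2)
obs 6: x=-3 → posterior Inverse-Gamma(14/3, 28)
obs 7: x=3/4 → posterior Inverse-Gamma(31/6, 1257/32)
obs 8: x=1 → posterior Inverse-Gamma(17/3, 1657/32)
obs 9: x=4 → posterior Inverse-Gamma(37/6, 2681/32)
obs 10: x=2 → posterior Inverse-Gamma(20/3, 3257/32)
obs 11: x=3/4 → posterior Inverse-Gamma(43/6, 1809/16)

5427/392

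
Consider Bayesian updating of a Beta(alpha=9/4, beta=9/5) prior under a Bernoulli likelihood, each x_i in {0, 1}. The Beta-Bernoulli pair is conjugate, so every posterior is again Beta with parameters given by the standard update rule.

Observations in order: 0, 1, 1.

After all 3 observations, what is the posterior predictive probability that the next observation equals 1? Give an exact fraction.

obs 1: x=0 → posterior Beta(9/4, 14/5)
obs 2: x=1 → posterior Beta(13/4, 14/5)
obs 3: x=1 → posterior Beta(17/4, 14/5)

85/141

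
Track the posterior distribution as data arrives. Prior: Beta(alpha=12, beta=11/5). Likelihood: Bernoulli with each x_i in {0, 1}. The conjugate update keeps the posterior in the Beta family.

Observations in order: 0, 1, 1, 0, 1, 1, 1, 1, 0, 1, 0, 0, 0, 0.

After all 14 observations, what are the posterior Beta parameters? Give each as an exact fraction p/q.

obs 1: x=0 → posterior Beta(12, 16/5)
obs 2: x=1 → posterior Beta(13, 16/5)
obs 3: x=1 → posterior Beta(14, 16/5)
obs 4: x=0 → posterior Beta(14, 21/5)
obs 5: x=1 → posterior Beta(15, 21/5)
obs 6: x=1 → posterior Beta(16, 21/5)
obs 7: x=1 → posterior Beta(17, 21/5)
obs 8: x=1 → posterior Beta(18, 21/5)
obs 9: x=0 → posterior Beta(18, 26/5)
obs 10: x=1 → posterior Beta(19, 26/5)
obs 11: x=0 → posterior Beta(19, 31/5)
obs 12: x=0 → posterior Beta(19, 36/5)
obs 13: x=0 → posterior Beta(19, 41/5)
obs 14: x=0 → posterior Beta(19, 46/5)

alpha=19, beta=46/5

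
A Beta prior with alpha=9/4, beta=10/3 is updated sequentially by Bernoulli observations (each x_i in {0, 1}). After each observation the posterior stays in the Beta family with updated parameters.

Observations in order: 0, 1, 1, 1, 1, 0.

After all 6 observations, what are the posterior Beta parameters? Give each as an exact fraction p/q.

alpha=25/4, beta=16/3

obs 1: x=0 → posterior Beta(9/4, 13/3)
obs 2: x=1 → posterior Beta(13/4, 13/3)
obs 3: x=1 → posterior Beta(17/4, 13/3)
obs 4: x=1 → posterior Beta(21/4, 13/3)
obs 5: x=1 → posterior Beta(25/4, 13/3)
obs 6: x=0 → posterior Beta(25/4, 16/3)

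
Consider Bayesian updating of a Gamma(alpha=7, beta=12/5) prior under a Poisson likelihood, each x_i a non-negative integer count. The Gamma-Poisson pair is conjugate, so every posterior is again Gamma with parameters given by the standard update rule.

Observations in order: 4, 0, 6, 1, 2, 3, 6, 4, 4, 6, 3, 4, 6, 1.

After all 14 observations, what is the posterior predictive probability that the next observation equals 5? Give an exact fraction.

obs 1: x=4 → posterior Gamma(11, 17/5)
obs 2: x=0 → posterior Gamma(11, 22/5)
obs 3: x=6 → posterior Gamma(17, 27/5)
obs 4: x=1 → posterior Gamma(18, 32/5)
obs 5: x=2 → posterior Gamma(20, 37/5)
obs 6: x=3 → posterior Gamma(23, 42/5)
obs 7: x=6 → posterior Gamma(29, 47/5)
obs 8: x=4 → posterior Gamma(33, 52/5)
obs 9: x=4 → posterior Gamma(37, 57/5)
obs 10: x=6 → posterior Gamma(43, 62/5)
obs 11: x=3 → posterior Gamma(46, 67/5)
obs 12: x=4 → posterior Gamma(50, 72/5)
obs 13: x=6 → posterior Gamma(56, 77/5)
obs 14: x=1 → posterior Gamma(57, 82/5)

2613214475052958690078076660359199454680050349544857904345026241879742815459574468369517835561234712717495474585600000/20449109935930972635580969017858088353231097295223197195999622925237657690827664427651744818479808156566755572156672887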